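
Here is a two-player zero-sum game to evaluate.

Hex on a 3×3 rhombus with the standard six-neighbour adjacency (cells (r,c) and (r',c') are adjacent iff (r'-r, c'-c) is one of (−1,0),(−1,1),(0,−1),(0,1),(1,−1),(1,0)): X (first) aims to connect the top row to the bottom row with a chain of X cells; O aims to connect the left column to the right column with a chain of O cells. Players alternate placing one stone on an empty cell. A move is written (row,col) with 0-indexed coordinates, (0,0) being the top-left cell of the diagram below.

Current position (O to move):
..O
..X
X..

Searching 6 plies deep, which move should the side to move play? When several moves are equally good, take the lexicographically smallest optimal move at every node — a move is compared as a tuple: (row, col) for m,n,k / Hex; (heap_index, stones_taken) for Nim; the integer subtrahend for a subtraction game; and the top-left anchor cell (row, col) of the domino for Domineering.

O's best at [..O/..X/X..]: (0,1)

ply 1, O at ..O/..X/X.. | (0,0)=-1→O.O/..X/X..; (0,1)=+1→.OO/..X/X..*; (1,0)=+1→..O/O.X/X..; (1,1)=-1→..O/.OX/X..; (2,1)=-1→..O/..X/XO.; (2,2)=-1→..O/..X/X.O
ply 2, X at .OO/..X/X.. | (0,0)=-1→XOO/..X/X..*; (1,0)=-1→.OO/X.X/X..; (1,1)=-1→.OO/.XX/X..; (2,1)=-1→.OO/..X/XX.; (2,2)=-1→.OO/..X/X.X
ply 3, O at XOO/..X/X.. | (1,0)=+1→XOO/O.X/X..*; (1,1)=-1→XOO/.OX/X..; (2,1)=-1→XOO/..X/XO.; (2,2)=-1→XOO/..X/X.O
ply 4: XOO/O.X/X.. is terminal -1 (X); from ..O/..X/X.. depth 6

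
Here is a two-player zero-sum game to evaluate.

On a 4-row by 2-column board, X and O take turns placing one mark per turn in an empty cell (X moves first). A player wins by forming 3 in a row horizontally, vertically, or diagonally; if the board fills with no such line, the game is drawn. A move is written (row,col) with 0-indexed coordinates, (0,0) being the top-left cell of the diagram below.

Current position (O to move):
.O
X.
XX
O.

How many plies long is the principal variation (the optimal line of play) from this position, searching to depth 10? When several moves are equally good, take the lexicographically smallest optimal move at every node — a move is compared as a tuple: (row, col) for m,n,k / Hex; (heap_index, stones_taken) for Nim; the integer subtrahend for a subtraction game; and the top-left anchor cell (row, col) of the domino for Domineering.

PV length from [.O/X./XX/O.]: 3 plies

p1 O@[.O/X./XX/O.]: (0,0)[OO/X./XX/O.]+0* (1,1)[.O/XO/XX/O.]-1 (3,1)[.O/X./XX/OO]-1
p2 X@[OO/X./XX/O.]: (1,1)[OO/XX/XX/O.]+0* (3,1)[OO/X./XX/OX]+0
p3 O@[OO/XX/XX/O.]: (3,1)[OO/XX/XX/OO]+0*
p4 X@[OO/XX/XX/OO] terminal +0; root [.O/X./XX/O.] d10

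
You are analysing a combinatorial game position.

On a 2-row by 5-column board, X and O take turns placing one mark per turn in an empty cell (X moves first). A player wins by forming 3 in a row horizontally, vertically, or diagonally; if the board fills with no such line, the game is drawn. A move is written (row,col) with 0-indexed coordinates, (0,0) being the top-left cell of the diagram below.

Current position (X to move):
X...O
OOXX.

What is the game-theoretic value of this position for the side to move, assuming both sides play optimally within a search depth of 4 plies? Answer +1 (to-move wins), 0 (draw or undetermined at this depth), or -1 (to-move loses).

ply 1, X at X...O/OOXX. | (0,1)=+1→XX..O/OOXX.*; (0,2)=+1→X.X.O/OOXX.; (0,3)=+0→X..XO/OOXX.; (1,4)=+1→X...O/OOXXX
ply 2, O at XX..O/OOXX. | (0,2)=-1→XXO.O/OOXX.*; (0,3)=-1→XX.OO/OOXX.; (1,4)=-1→XX..O/OOXXO
ply 3, X at XXO.O/OOXX. | (0,3)=+0→XXOXO/OOXX.; (1,4)=+1→XXO.O/OOXXX*
ply 4: XXO.O/OOXXX is terminal -1 (O); from X...O/OOXX. depth 4

value(X...O/OOXX., X) = +1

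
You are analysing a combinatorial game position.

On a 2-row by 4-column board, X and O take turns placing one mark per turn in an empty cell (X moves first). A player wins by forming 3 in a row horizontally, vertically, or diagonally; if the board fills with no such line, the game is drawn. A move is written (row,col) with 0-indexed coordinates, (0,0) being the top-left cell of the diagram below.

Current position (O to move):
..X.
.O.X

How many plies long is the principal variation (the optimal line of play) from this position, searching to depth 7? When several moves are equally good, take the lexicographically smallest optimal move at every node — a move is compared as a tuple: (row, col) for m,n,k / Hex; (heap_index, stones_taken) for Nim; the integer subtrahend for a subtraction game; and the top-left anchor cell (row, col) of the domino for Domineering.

ply 1, O at ..X./.O.X | (0,0)=+0→O.X./.O.X*; (0,1)=+0→.OX./.O.X; (0,3)=+0→..XO/.O.X; (1,0)=+0→..X./OO.X; (1,2)=+0→..X./.OOX
ply 2, X at O.X./.O.X | (0,1)=+0→OXX./.O.X*; (0,3)=+0→O.XX/.O.X; (1,0)=+0→O.X./XO.X; (1,2)=+0→O.X./.OXX
ply 3, O at OXX./.O.X | (0,3)=+0→OXXO/.O.X*; (1,0)=-1→OXX./OO.X; (1,2)=-1→OXX./.OOX
ply 4, X at OXXO/.O.X | (1,0)=+0→OXXO/XO.X*; (1,2)=+0→OXXO/.OXX
ply 5, O at OXXO/XO.X | (1,2)=+0→OXXO/XOOX*
ply 6: OXXO/XOOX is terminal +0 (X); from ..X./.O.X depth 7

PV length from [..X./.O.X]: 5 plies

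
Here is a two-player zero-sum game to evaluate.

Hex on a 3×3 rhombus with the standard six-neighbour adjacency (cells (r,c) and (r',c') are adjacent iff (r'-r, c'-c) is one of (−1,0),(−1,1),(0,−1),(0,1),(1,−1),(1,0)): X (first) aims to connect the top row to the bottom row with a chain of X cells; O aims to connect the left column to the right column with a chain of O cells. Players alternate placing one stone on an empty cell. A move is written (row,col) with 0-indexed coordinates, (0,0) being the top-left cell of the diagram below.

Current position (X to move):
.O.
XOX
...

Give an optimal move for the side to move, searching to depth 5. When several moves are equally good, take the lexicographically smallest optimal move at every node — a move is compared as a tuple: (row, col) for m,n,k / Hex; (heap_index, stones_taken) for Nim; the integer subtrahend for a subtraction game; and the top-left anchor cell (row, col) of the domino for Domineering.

p1 X@[.O./XOX/...]: (0,0)[XO./XOX/...]+1* (0,2)[.OX/XOX/...]+1 (2,0)[.O./XOX/X..]+1 (2,1)[.O./XOX/.X.]-1 (2,2)[.O./XOX/..X]-1
p2 O@[XO./XOX/...]: (0,2)[XOO/XOX/...]-1* (2,0)[XO./XOX/O..]-1 (2,1)[XO./XOX/.O.]-1 (2,2)[XO./XOX/..O]-1
p3 X@[XOO/XOX/...]: (2,0)[XOO/XOX/X..]+1* (2,1)[XOO/XOX/.X.]-1 (2,2)[XOO/XOX/..X]-1
p4 O@[XOO/XOX/X..] terminal -1; root [.O./XOX/...] d5

X's best at [.O./XOX/...]: (0,0)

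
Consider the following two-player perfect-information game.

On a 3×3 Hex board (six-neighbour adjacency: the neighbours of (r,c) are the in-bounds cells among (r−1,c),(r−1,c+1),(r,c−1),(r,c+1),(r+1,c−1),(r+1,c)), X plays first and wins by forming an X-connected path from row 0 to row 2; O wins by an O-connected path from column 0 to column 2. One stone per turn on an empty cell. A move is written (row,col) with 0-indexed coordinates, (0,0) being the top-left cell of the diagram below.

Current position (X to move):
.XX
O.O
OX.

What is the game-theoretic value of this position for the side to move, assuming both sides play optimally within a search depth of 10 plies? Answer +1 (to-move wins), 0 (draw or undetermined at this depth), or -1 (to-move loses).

ply 1, X at .XX/O.O/OX. | (0,0)=-1→XXX/O.O/OX.; (1,1)=+1→.XX/OXO/OX.*; (2,2)=-1→.XX/O.O/OXX
ply 2: .XX/OXO/OX. is terminal -1 (O); from .XX/O.O/OX. depth 10

value(.XX/O.O/OX., X) = +1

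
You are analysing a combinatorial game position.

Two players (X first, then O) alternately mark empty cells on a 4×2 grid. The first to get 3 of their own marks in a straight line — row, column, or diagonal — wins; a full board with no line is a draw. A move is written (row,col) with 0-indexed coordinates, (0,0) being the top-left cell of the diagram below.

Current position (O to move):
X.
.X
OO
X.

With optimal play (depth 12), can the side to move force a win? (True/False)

O winning at [X./.X/OO/X.]: False

ply 1, O at X./.X/OO/X. | (0,1)=+0→XO/.X/OO/X.*; (1,0)=+0→X./OX/OO/X.; (3,1)=+0→X./.X/OO/XO
ply 2, X at XO/.X/OO/X. | (1,0)=+0→XO/XX/OO/X.*; (3,1)=+0→XO/.X/OO/XX
ply 3, O at XO/XX/OO/X. | (3,1)=+0→XO/XX/OO/XO*
ply 4: XO/XX/OO/XO is terminal +0 (X); from X./.X/OO/X. depth 12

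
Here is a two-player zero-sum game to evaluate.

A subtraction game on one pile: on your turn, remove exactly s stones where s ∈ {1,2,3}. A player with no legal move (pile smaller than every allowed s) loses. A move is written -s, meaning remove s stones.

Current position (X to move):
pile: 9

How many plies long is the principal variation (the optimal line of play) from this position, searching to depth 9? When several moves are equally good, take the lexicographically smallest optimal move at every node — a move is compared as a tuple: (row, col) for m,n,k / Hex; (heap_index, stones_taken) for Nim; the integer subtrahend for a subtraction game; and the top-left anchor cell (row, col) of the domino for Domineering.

PV length from [9]: 5 plies

[9] X move#1: -1:+1/8*, -2:-1/7, -3:-1/6
[8] O move#2: -1:-1/7*, -2:-1/6, -3:-1/5
[7] X move#3: -1:-1/6, -2:-1/5, -3:+1/4*
[4] O move#4: -1:-1/3*, -2:-1/2, -3:-1/1
[3] X move#5: -1:-1/2, -2:-1/1, -3:+1/0*
[0] end (terminal -1, O#6); searched 9 to 9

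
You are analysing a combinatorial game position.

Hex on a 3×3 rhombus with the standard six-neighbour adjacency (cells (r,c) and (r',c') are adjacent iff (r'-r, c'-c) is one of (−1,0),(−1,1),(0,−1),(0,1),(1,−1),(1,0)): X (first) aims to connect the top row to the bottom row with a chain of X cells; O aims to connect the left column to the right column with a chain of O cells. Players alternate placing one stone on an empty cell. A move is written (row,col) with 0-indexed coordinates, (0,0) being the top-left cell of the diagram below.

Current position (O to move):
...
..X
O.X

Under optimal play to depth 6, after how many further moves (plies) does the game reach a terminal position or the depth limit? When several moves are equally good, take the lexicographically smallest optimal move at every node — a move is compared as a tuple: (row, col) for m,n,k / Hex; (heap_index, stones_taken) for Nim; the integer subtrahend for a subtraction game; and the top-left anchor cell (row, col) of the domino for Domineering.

ply 1, O at .../..X/O.X | (0,0)=-1→O../..X/O.X; (0,1)=-1→.O./..X/O.X; (0,2)=+1→..O/..X/O.X*; (1,0)=-1→.../O.X/O.X; (1,1)=-1→.../.OX/O.X; (2,1)=-1→.../..X/OOX
ply 2, X at ..O/..X/O.X | (0,0)=-1→X.O/..X/O.X*; (0,1)=-1→.XO/..X/O.X; (1,0)=-1→..O/X.X/O.X; (1,1)=-1→..O/.XX/O.X; (2,1)=-1→..O/..X/OXX
ply 3, O at X.O/..X/O.X | (0,1)=+1→XOO/..X/O.X*; (1,0)=+1→X.O/O.X/O.X; (1,1)=+1→X.O/.OX/O.X; (2,1)=-1→X.O/..X/OOX
ply 4, X at XOO/..X/O.X | (1,0)=-1→XOO/X.X/O.X*; (1,1)=-1→XOO/.XX/O.X; (2,1)=-1→XOO/..X/OXX
ply 5, O at XOO/X.X/O.X | (1,1)=+1→XOO/XOX/O.X*; (2,1)=-1→XOO/X.X/OOX
ply 6: XOO/XOX/O.X is terminal -1 (X); from .../..X/O.X depth 6

PV length from [.../..X/O.X]: 5 plies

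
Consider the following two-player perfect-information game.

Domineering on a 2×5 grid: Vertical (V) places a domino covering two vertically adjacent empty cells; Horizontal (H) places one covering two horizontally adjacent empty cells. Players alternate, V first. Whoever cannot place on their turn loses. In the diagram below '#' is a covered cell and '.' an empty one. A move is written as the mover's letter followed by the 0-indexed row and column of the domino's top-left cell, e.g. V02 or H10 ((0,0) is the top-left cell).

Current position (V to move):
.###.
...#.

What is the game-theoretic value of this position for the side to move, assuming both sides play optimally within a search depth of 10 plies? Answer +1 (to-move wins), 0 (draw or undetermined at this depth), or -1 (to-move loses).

value(.###./...#., V) = +1

p1 V@[.###./...#.]: V00[####./#..#.]+1* V04[.####/...##]-1
p2 H@[####./#..#.]: H11[####./####.]-1*
p3 V@[####./####.]: V04[#####/#####]+1*
p4 H@[#####/#####] terminal -1; root [.###./...#.] d10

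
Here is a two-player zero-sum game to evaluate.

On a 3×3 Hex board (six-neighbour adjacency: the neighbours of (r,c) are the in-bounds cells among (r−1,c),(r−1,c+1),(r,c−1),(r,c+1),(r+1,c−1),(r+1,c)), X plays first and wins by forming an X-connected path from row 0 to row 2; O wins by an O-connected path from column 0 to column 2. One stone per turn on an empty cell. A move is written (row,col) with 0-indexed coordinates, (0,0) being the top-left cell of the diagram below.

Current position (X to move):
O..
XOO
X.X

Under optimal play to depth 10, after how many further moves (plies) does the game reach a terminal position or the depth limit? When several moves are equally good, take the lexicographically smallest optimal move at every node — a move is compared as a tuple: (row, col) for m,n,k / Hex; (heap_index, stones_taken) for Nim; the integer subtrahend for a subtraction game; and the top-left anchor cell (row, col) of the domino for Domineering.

PV length from [O../XOO/X.X]: 1 ply

[O../XOO/X.X] X move#1: (0,1):+1/OX./XOO/X.X*, (0,2):-1/O.X/XOO/X.X, (2,1):-1/O../XOO/XXX
[OX./XOO/X.X] end (terminal -1, O#2); searched O../XOO/X.X to 10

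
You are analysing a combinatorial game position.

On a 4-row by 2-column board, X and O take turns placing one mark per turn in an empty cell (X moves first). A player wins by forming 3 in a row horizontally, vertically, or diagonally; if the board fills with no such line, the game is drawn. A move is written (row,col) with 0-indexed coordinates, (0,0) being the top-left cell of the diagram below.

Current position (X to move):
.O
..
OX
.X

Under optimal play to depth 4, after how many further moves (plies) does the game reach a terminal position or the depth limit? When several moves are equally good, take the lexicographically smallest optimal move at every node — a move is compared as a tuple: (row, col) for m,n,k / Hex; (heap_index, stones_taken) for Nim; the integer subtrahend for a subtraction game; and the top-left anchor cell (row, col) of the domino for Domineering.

[.O/../OX/.X] X move#1: (0,0):+0/XO/../OX/.X, (1,0):+0/.O/X./OX/.X, (1,1):+1/.O/.X/OX/.X*, (3,0):+0/.O/../OX/XX
[.O/.X/OX/.X] end (terminal -1, O#2); searched .O/../OX/.X to 4

PV length from [.O/../OX/.X]: 1 ply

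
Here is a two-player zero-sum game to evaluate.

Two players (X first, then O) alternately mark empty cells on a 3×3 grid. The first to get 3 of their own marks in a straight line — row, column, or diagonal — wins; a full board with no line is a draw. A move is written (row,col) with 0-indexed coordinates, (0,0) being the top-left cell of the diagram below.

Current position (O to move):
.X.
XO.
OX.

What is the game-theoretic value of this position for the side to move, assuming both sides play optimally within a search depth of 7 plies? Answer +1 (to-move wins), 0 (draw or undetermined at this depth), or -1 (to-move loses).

ply 1, O at .X./XO./OX. | (0,0)=+1→OX./XO./OX.*; (0,2)=+1→.XO/XO./OX.; (1,2)=+0→.X./XOO/OX.; (2,2)=+1→.X./XO./OXO
ply 2, X at OX./XO./OX. | (0,2)=-1→OXX/XO./OX.*; (1,2)=-1→OX./XOX/OX.; (2,2)=-1→OX./XO./OXX
ply 3, O at OXX/XO./OX. | (1,2)=+0→OXX/XOO/OX.; (2,2)=+1→OXX/XO./OXO*
ply 4: OXX/XO./OXO is terminal -1 (X); from .X./XO./OX. depth 7

value(.X./XO./OX., O) = +1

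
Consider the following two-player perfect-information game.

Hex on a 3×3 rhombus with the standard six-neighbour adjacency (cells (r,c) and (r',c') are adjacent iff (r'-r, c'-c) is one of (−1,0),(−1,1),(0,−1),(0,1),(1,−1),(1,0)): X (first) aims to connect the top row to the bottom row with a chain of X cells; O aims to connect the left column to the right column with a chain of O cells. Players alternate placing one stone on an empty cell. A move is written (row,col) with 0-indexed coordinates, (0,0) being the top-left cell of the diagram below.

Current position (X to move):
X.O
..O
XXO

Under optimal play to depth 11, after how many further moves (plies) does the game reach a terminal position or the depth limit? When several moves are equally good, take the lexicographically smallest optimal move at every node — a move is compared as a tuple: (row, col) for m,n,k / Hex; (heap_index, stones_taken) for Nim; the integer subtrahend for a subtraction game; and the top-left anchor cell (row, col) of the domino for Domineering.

p1 X@[X.O/..O/XXO]: (0,1)[XXO/..O/XXO]+1* (1,0)[X.O/X.O/XXO]+1 (1,1)[X.O/.XO/XXO]+1
p2 O@[XXO/..O/XXO]: (1,0)[XXO/O.O/XXO]-1* (1,1)[XXO/.OO/XXO]-1
p3 X@[XXO/O.O/XXO]: (1,1)[XXO/OXO/XXO]+1*
p4 O@[XXO/OXO/XXO] terminal -1; root [X.O/..O/XXO] d11

PV length from [X.O/..O/XXO]: 3 plies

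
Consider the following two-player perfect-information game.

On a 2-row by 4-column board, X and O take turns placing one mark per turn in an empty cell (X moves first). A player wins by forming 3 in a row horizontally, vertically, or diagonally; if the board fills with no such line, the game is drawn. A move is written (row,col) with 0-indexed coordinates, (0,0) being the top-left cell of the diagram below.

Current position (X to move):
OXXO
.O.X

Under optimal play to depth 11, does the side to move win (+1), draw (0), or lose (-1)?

p1 X@[OXXO/.O.X]: (1,0)[OXXO/XO.X]+0* (1,2)[OXXO/.OXX]+0
p2 O@[OXXO/XO.X]: (1,2)[OXXO/XOOX]+0*
p3 X@[OXXO/XOOX] terminal +0; root [OXXO/.O.X] d11

value(OXXO/.O.X, X) = 0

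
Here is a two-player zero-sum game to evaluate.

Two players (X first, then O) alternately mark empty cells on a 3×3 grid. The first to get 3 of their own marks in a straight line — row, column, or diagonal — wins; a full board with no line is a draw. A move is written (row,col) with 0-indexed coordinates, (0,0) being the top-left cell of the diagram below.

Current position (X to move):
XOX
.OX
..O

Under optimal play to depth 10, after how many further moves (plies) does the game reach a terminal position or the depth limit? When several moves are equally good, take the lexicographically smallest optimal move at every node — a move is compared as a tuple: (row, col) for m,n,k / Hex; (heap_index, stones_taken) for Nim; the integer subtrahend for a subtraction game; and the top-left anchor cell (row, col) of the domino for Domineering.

p1 X@[XOX/.OX/..O]: (1,0)[XOX/XOX/..O]-1 (2,0)[XOX/.OX/X.O]-1 (2,1)[XOX/.OX/.XO]+0*
p2 O@[XOX/.OX/.XO]: (1,0)[XOX/OOX/.XO]+0* (2,0)[XOX/.OX/OXO]+0
p3 X@[XOX/OOX/.XO]: (2,0)[XOX/OOX/XXO]+0*
p4 O@[XOX/OOX/XXO] terminal +0; root [XOX/.OX/..O] d10

PV length from [XOX/.OX/..O]: 3 plies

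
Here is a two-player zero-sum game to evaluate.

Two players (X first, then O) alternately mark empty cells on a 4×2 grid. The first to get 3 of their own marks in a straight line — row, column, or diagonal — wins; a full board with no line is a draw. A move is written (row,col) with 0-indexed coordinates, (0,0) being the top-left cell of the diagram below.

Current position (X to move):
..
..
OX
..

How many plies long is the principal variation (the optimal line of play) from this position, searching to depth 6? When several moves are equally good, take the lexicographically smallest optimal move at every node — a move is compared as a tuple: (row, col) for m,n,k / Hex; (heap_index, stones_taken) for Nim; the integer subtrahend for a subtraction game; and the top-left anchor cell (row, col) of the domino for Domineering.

ply 1, X at ../../OX/.. | (0,0)=+0→X./../OX/..; (0,1)=+0→.X/../OX/..; (1,0)=+0→../X./OX/..; (1,1)=+1→../.X/OX/..*; (3,0)=+0→../../OX/X.; (3,1)=+0→../../OX/.X
ply 2, O at ../.X/OX/.. | (0,0)=-1→O./.X/OX/..*; (0,1)=-1→.O/.X/OX/..; (1,0)=-1→../OX/OX/..; (3,0)=-1→../.X/OX/O.; (3,1)=-1→../.X/OX/.O
ply 3, X at O./.X/OX/.. | (0,1)=+1→OX/.X/OX/..*; (1,0)=+1→O./XX/OX/..; (3,0)=-1→O./.X/OX/X.; (3,1)=+1→O./.X/OX/.X
ply 4: OX/.X/OX/.. is terminal -1 (O); from ../../OX/.. depth 6

PV length from [../../OX/..]: 3 plies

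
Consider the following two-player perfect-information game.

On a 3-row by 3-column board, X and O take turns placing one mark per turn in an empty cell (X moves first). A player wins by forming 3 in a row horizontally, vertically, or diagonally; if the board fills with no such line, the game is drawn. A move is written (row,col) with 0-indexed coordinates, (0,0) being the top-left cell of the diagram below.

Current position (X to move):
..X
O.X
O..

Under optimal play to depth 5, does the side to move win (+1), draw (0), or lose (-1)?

p1 X@[..X/O.X/O..]: (0,0)[X.X/O.X/O..]+1* (0,1)[.XX/O.X/O..]-1 (1,1)[..X/OXX/O..]-1 (2,1)[..X/O.X/OX.]-1 (2,2)[..X/O.X/O.X]+1
p2 O@[X.X/O.X/O..]: (0,1)[XOX/O.X/O..]-1* (1,1)[X.X/OOX/O..]-1 (2,1)[X.X/O.X/OO.]-1 (2,2)[X.X/O.X/O.O]-1
p3 X@[XOX/O.X/O..]: (1,1)[XOX/OXX/O..]+0 (2,1)[XOX/O.X/OX.]+0 (2,2)[XOX/O.X/O.X]+1*
p4 O@[XOX/O.X/O.X] terminal -1; root [..X/O.X/O..] d5

value(..X/O.X/O.., X) = +1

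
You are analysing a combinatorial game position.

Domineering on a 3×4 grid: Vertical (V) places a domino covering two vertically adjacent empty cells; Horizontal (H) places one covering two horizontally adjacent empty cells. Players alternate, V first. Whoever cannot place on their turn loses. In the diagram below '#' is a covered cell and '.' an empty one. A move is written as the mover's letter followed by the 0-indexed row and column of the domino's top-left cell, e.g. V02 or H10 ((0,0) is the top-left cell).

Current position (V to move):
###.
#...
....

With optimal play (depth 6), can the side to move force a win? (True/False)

V winning at [###./#.../....]: True

ply 1, V at ###./#.../.... | V03=-1→####/#..#/....; V11=-1→###./##../.#..; V12=+1→###./#.#./..#.*; V13=-1→###./#..#/...#
ply 2, H at ###./#.#./..#. | H20=-1→###./#.#./###.*
ply 3, V at ###./#.#./###. | V03=+1→####/#.##/###.*; V13=+1→###./#.##/####
ply 4: ####/#.##/###. is terminal -1 (H); from ###./#.../.... depth 6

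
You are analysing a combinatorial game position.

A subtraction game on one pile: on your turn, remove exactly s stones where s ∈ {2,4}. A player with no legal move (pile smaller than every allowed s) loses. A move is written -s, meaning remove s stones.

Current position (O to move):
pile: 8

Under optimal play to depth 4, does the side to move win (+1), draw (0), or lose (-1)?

p1 O@[8]: -2[6]+1* -4[4]-1
p2 X@[6]: -2[4]-1* -4[2]-1
p3 O@[4]: -2[2]-1 -4[0]+1*
p4 X@[0] terminal -1; root [8] d4

value(8, O) = +1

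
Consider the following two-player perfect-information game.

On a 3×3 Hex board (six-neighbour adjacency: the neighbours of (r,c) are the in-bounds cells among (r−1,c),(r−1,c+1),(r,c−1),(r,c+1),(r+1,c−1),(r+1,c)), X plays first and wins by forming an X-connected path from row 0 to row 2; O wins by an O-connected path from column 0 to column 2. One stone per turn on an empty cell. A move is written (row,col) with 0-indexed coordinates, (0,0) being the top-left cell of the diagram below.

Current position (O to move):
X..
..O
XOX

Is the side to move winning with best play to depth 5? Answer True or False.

O winning at [X../..O/XOX]: False

p1 O@[X../..O/XOX]: (0,1)[XO./..O/XOX]-1* (0,2)[X.O/..O/XOX]-1 (1,0)[X../O.O/XOX]-1 (1,1)[X../.OO/XOX]-1
p2 X@[XO./..O/XOX]: (0,2)[XOX/..O/XOX]+1* (1,0)[XO./X.O/XOX]+1 (1,1)[XO./.XO/XOX]+1
p3 O@[XOX/..O/XOX]: (1,0)[XOX/O.O/XOX]-1* (1,1)[XOX/.OO/XOX]-1
p4 X@[XOX/O.O/XOX]: (1,1)[XOX/OXO/XOX]+1*
p5 O@[XOX/OXO/XOX] terminal -1; root [X../..O/XOX] d5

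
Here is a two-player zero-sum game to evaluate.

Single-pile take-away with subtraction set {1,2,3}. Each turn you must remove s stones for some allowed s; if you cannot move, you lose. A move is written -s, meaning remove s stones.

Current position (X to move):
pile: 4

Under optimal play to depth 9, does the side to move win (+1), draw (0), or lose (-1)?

p1 X@[4]: -1[3]-1* -2[2]-1 -3[1]-1
p2 O@[3]: -1[2]-1 -2[1]-1 -3[0]+1*
p3 X@[0] terminal -1; root [4] d9

value(4, X) = -1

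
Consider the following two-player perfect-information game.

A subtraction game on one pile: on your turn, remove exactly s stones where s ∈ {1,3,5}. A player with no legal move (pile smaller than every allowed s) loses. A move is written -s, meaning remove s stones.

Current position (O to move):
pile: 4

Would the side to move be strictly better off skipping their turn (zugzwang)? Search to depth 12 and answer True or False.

zugzwang(4, O) = True

ply 1, O at 4 | -1=-1→3*; -3=-1→1
ply 2, X at 3 | -1=+1→2*; -3=+1→0
ply 3, O at 2 | -1=-1→1*
ply 4, X at 1 | -1=+1→0*
ply 5: 0 is terminal -1 (O); from 4 depth 12
suppose O passes — search the same position with X to move:
pass> ply 1, X at 4 | -1=-1→3*; -3=-1→1
pass> ply 2, O at 3 | -1=+1→2*; -3=+1→0
pass> ply 3, X at 2 | -1=-1→1*
pass> ply 4, O at 1 | -1=+1→0*
pass> ply 5: 0 is terminal -1 (X); from 4 depth 12
for O: play -1, pass +1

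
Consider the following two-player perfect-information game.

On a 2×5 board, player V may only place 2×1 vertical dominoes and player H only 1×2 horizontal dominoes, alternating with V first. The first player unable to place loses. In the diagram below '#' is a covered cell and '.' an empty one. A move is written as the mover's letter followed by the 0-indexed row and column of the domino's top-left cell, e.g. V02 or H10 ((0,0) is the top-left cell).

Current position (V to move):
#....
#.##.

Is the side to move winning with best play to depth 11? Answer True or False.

V winning at [#..../#.##.]: False

ply 1, V at #..../#.##. | V01=-1→##.../####.*; V04=-1→#...#/#.###
ply 2, H at ##.../####. | H02=-1→####./####.; H03=+1→##.##/####.*
ply 3: ##.##/####. is terminal -1 (V); from #..../#.##. depth 11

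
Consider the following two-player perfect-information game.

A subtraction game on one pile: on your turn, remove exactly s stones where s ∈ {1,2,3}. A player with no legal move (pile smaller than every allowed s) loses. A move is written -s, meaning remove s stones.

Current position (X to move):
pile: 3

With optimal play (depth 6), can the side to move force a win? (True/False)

[3] X move#1: -1:-1/2, -2:-1/1, -3:+1/0*
[0] end (terminal -1, O#2); searched 3 to 6

X winning at [3]: True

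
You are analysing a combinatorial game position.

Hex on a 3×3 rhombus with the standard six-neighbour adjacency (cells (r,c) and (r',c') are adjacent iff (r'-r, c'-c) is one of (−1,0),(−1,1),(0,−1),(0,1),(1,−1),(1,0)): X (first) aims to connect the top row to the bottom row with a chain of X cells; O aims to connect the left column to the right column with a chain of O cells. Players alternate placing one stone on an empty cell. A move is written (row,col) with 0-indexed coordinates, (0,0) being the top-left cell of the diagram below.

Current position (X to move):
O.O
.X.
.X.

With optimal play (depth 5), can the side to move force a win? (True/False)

X winning at [O.O/.X./.X.]: True

ply 1, X at O.O/.X./.X. | (0,1)=+1→OXO/.X./.X.*; (1,0)=-1→O.O/XX./.X.; (1,2)=-1→O.O/.XX/.X.; (2,0)=-1→O.O/.X./XX.; (2,2)=-1→O.O/.X./.XX
ply 2: OXO/.X./.X. is terminal -1 (O); from O.O/.X./.X. depth 5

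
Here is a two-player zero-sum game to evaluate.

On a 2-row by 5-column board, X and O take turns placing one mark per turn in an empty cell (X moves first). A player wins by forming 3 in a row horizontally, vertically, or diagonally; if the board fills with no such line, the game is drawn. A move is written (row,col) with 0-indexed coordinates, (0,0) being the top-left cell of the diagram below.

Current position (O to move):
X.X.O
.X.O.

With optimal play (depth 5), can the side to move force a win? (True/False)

[X.X.O/.X.O.] O move#1: (0,1):+0/XOX.O/.X.O.*, (0,3):-1/X.XOO/.X.O., (1,0):-1/X.X.O/OX.O., (1,2):-1/X.X.O/.XOO., (1,4):-1/X.X.O/.X.OO
[XOX.O/.X.O.] X move#2: (0,3):+0/XOXXO/.X.O.*, (1,0):+0/XOX.O/XX.O., (1,2):+0/XOX.O/.XXO., (1,4):+0/XOX.O/.X.OX
[XOXXO/.X.O.] O move#3: (1,0):+0/XOXXO/OX.O.*, (1,2):+0/XOXXO/.XOO., (1,4):+0/XOXXO/.X.OO
[XOXXO/OX.O.] X move#4: (1,2):+0/XOXXO/OXXO.*, (1,4):+0/XOXXO/OX.OX
[XOXXO/OXXO.] O move#5: (1,4):+0/XOXXO/OXXOO*
[XOXXO/OXXOO] end (terminal +0, X#6); searched X.X.O/.X.O. to 5

O winning at [X.X.O/.X.O.]: False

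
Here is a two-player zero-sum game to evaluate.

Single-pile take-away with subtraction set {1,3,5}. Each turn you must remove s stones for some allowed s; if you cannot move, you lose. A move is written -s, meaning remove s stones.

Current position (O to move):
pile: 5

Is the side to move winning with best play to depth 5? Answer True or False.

O winning at [5]: True

[5] O move#1: -1:+1/4*, -3:+1/2, -5:+1/0
[4] X move#2: -1:-1/3*, -3:-1/1
[3] O move#3: -1:+1/2*, -3:+1/0
[2] X move#4: -1:-1/1*
[1] O move#5: -1:+1/0*
[0] end (terminal -1, X#6); searched 5 to 5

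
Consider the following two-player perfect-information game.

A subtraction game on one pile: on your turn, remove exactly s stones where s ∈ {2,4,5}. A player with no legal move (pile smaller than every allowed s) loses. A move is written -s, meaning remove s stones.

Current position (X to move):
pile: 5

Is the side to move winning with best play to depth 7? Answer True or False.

X winning at [5]: True

[5] X move#1: -2:-1/3, -4:+1/1*, -5:+1/0
[1] end (terminal -1, O#2); searched 5 to 7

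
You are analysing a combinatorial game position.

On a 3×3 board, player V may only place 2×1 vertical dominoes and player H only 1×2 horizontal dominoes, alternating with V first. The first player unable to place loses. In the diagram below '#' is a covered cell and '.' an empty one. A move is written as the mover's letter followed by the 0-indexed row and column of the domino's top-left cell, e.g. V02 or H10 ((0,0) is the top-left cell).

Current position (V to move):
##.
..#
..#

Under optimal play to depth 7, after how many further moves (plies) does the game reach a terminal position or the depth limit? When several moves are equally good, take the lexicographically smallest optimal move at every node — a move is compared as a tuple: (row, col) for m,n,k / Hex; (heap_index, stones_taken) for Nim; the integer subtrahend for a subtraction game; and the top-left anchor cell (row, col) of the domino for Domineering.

p1 V@[##./..#/..#]: V10[##./#.#/#.#]+1* V11[##./.##/.##]+1
p2 H@[##./#.#/#.#] terminal -1; root [##./..#/..#] d7

PV length from [##./..#/..#]: 1 ply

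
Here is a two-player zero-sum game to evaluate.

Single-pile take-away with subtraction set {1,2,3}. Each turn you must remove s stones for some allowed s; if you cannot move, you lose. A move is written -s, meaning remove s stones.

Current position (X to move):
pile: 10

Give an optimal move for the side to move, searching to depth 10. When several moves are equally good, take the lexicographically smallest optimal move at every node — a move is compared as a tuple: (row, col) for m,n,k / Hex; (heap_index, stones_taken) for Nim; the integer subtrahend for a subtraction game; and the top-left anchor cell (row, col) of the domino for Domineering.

p1 X@[10]: -1[9]-1 -2[8]+1* -3[7]-1
p2 O@[8]: -1[7]-1* -2[6]-1 -3[5]-1
p3 X@[7]: -1[6]-1 -2[5]-1 -3[4]+1*
p4 O@[4]: -1[3]-1* -2[2]-1 -3[1]-1
p5 X@[3]: -1[2]-1 -2[1]-1 -3[0]+1*
p6 O@[0] terminal -1; root [10] d10

X's best at [10]: -2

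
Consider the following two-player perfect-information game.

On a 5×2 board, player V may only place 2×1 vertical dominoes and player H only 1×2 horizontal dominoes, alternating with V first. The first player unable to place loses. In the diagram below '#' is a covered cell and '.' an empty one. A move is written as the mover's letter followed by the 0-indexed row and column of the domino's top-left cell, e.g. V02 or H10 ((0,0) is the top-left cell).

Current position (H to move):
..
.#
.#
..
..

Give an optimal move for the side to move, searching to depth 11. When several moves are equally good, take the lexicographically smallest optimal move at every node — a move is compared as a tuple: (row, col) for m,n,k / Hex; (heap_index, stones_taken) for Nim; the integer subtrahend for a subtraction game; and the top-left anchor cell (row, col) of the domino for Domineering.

[../.#/.#/../..] H move#1: H00:-1/##/.#/.#/../.., H30:+1/../.#/.#/##/..*, H40:+1/../.#/.#/../##
[../.#/.#/##/..] V move#2: V00:-1/#./##/.#/##/..*, V10:-1/../##/##/##/..
[#./##/.#/##/..] H move#3: H40:+1/#./##/.#/##/##*
[#./##/.#/##/##] end (terminal -1, V#4); searched ../.#/.#/../.. to 11

H's best at [../.#/.#/../..]: H30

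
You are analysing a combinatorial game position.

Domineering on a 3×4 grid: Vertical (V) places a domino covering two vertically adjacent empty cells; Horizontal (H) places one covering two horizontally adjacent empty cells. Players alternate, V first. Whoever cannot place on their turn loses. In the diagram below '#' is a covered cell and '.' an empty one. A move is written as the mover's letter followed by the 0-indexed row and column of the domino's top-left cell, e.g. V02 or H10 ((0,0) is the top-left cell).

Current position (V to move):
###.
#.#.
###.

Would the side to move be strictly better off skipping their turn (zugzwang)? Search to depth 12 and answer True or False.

ply 1, V at ###./#.#./###. | V03=+1→####/#.##/###.*; V13=+1→###./#.##/####
ply 2: ####/#.##/###. is terminal -1 (H); from ###./#.#./###. depth 12
pass branch (H moves first from the same position):
  | ply 1: ###./#.#./###. is terminal -1 (H); from ###./#.#./###. depth 12
V moving scores +1; V passing scores +1

zugzwang(###./#.#./###., V) = False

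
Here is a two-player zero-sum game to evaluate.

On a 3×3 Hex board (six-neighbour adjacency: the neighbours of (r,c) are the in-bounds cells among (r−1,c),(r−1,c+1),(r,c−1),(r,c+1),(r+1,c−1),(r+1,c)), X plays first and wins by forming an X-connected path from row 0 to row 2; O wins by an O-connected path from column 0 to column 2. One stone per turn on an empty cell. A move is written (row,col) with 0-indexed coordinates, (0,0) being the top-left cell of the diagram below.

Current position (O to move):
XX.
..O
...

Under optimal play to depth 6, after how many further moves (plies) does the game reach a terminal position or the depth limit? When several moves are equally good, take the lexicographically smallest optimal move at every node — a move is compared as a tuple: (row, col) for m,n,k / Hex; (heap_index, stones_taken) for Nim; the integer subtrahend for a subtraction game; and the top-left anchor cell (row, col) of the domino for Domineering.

PV length from [XX./..O/...]: 3 plies

ply 1, O at XX./..O/... | (0,2)=-1→XXO/..O/...; (1,0)=-1→XX./O.O/...; (1,1)=+1→XX./.OO/...*; (2,0)=+1→XX./..O/O..; (2,1)=-1→XX./..O/.O.; (2,2)=-1→XX./..O/..O
ply 2, X at XX./.OO/... | (0,2)=-1→XXX/.OO/...*; (1,0)=-1→XX./XOO/...; (2,0)=-1→XX./.OO/X..; (2,1)=-1→XX./.OO/.X.; (2,2)=-1→XX./.OO/..X
ply 3, O at XXX/.OO/... | (1,0)=+1→XXX/OOO/...*; (2,0)=+1→XXX/.OO/O..; (2,1)=+1→XXX/.OO/.O.; (2,2)=+1→XXX/.OO/..O
ply 4: XXX/OOO/... is terminal -1 (X); from XX./..O/... depth 6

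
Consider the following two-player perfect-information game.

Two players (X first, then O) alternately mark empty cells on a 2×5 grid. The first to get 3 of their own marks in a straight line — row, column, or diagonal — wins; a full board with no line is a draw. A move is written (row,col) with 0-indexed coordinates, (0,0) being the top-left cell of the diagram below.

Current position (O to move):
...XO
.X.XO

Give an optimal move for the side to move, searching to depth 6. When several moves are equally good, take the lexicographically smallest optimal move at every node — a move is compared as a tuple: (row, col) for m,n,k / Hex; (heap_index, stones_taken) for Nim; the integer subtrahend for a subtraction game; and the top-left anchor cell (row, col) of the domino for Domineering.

[...XO/.X.XO] O move#1: (0,0):-1/O..XO/.X.XO, (0,1):-1/.O.XO/.X.XO, (0,2):-1/..OXO/.X.XO, (1,0):-1/...XO/OX.XO, (1,2):+0/...XO/.XOXO*
[...XO/.XOXO] X move#2: (0,0):+0/X..XO/.XOXO*, (0,1):+0/.X.XO/.XOXO, (0,2):+0/..XXO/.XOXO, (1,0):+0/...XO/XXOXO
[X..XO/.XOXO] O move#3: (0,1):+0/XO.XO/.XOXO*, (0,2):+0/X.OXO/.XOXO, (1,0):+0/X..XO/OXOXO
[XO.XO/.XOXO] X move#4: (0,2):+0/XOXXO/.XOXO*, (1,0):+0/XO.XO/XXOXO
[XOXXO/.XOXO] O move#5: (1,0):+0/XOXXO/OXOXO*
[XOXXO/OXOXO] end (terminal +0, X#6); searched ...XO/.X.XO to 6

O's best at [...XO/.X.XO]: (1,2)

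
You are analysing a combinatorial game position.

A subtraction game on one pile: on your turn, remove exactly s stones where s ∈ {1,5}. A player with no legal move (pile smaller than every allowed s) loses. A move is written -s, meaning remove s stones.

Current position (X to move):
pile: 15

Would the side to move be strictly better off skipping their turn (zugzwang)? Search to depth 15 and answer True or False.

zugzwang(15, X) = False

p1 X@[15]: -1[14]+1* -5[10]+1
p2 O@[14]: -1[13]-1* -5[9]-1
p3 X@[13]: -1[12]+1* -5[8]+1
p4 O@[12]: -1[11]-1* -5[7]-1
p5 X@[11]: -1[10]+1* -5[6]+1
p6 O@[10]: -1[9]-1* -5[5]-1
p7 X@[9]: -1[8]+1* -5[4]+1
p8 O@[8]: -1[7]-1* -5[3]-1
p9 X@[7]: -1[6]+1* -5[2]+1
p10 O@[6]: -1[5]-1* -5[1]-1
p11 X@[5]: -1[4]+1* -5[0]+1
p12 O@[4]: -1[3]-1*
p13 X@[3]: -1[2]+1*
p14 O@[2]: -1[1]-1*
p15 X@[1]: -1[0]+1*
p16 O@[0] terminal -1; root [15] d15
pass branch (O moves first from the same position):
  | p1 O@[15]: -1[14]+1* -5[10]+1
  | p2 X@[14]: -1[13]-1* -5[9]-1
  | p3 O@[13]: -1[12]+1* -5[8]+1
  | p4 X@[12]: -1[11]-1* -5[7]-1
  | p5 O@[11]: -1[10]+1* -5[6]+1
  | p6 X@[10]: -1[9]-1* -5[5]-1
  | p7 O@[9]: -1[8]+1* -5[4]+1
  | p8 X@[8]: -1[7]-1* -5[3]-1
  | p9 O@[7]: -1[6]+1* -5[2]+1
  | p10 X@[6]: -1[5]-1* -5[1]-1
  | p11 O@[5]: -1[4]+1* -5[0]+1
  | p12 X@[4]: -1[3]-1*
  | p13 O@[3]: -1[2]+1*
  | p14 X@[2]: -1[1]-1*
  | p15 O@[1]: -1[0]+1*
  | p16 X@[0] terminal -1; root [15] d15
X moving scores +1; X passing scores -1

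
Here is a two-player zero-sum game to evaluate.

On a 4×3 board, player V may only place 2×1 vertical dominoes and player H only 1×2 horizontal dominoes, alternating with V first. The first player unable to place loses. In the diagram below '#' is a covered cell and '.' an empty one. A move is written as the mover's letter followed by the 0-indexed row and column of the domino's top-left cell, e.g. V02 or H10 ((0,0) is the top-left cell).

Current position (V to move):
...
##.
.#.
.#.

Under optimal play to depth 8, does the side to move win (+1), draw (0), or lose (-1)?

value(.../##./.#./.#., V) = +1

p1 V@[.../##./.#./.#.]: V02[..#/###/.#./.#.]+1* V12[.../###/.##/.#.]+1 V20[.../##./##./##.]+1 V22[.../##./.##/.##]+1
p2 H@[..#/###/.#./.#.]: H00[###/###/.#./.#.]-1*
p3 V@[###/###/.#./.#.]: V20[###/###/##./##.]+1* V22[###/###/.##/.##]+1
p4 H@[###/###/##./##.] terminal -1; root [.../##./.#./.#.] d8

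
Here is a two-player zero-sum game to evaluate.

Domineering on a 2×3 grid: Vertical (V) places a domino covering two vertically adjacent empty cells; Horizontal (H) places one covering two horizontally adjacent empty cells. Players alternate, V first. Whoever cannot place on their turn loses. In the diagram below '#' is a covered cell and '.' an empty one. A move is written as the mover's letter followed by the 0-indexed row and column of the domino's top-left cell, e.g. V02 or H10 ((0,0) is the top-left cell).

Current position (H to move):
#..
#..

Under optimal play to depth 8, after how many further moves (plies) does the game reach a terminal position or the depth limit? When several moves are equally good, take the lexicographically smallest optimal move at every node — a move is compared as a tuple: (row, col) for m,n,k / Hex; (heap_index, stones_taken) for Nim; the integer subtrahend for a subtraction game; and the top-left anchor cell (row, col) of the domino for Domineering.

PV length from [#../#..]: 1 ply

ply 1, H at #../#.. | H01=+1→###/#..*; H11=+1→#../###
ply 2: ###/#.. is terminal -1 (V); from #../#.. depth 8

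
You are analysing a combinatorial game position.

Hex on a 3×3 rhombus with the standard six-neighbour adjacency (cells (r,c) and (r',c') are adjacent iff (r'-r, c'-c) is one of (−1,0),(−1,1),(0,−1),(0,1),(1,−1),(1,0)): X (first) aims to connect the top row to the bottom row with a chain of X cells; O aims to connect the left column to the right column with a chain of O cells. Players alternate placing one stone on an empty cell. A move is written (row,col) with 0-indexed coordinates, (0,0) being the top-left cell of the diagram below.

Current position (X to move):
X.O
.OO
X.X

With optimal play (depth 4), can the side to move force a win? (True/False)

ply 1, X at X.O/.OO/X.X | (0,1)=-1→XXO/.OO/X.X; (1,0)=+1→X.O/XOO/X.X*; (2,1)=-1→X.O/.OO/XXX
ply 2: X.O/XOO/X.X is terminal -1 (O); from X.O/.OO/X.X depth 4

X winning at [X.O/.OO/X.X]: True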